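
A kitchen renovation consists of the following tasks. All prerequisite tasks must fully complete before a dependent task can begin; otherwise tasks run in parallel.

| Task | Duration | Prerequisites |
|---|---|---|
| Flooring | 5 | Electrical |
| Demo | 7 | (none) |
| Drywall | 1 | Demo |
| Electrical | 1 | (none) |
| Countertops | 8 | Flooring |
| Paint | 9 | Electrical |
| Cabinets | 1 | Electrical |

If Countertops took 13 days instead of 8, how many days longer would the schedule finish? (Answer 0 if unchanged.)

Critical path before the change: Electrical→Flooring→Countertops = 1+5+8 = 14 giving 14 days.
Since Countertops is critical, the +5 change carries straight to that chain (now 19 days).
No other chain overtakes it, so the finish is 19 days.
Change in finish: 19 − 14 = +5 days.

5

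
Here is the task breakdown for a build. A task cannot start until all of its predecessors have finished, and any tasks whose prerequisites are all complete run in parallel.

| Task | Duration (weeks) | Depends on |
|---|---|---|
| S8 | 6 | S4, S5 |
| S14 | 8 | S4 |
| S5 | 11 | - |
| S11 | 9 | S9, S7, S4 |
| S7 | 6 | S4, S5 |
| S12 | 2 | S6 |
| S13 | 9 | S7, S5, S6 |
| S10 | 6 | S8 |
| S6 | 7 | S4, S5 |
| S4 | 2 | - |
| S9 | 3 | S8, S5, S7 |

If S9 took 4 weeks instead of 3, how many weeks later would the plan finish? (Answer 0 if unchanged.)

1

Critical path before the change: S5→S7→S9→S11 = 11+6+3+9 = 29 giving 29 weeks.
Since S9 is critical, the +1 change carries straight to that chain (now 30 weeks).
The critical path is still S5→S7→S9→S11; finish is now 30 weeks.
Change in finish: 30 − 29 = +1 weeks.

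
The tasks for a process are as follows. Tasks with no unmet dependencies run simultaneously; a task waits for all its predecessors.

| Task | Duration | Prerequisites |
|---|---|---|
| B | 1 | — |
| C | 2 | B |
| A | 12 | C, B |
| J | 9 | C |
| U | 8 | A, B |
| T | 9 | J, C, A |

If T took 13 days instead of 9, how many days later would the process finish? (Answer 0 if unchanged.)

4

As given, the longest chain is B→C→A→T = 1+2+12+9 = 24, so the finish is 24 days.
T is on the critical path; changing it to 13 makes that path 28 days.
That remains the longest chain; total 28 days.
Change in finish: 28 − 24 = +4 days.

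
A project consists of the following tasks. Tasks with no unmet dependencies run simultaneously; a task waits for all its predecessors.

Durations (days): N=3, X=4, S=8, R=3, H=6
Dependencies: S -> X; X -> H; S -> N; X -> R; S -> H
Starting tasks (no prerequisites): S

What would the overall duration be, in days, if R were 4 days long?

Baseline: S→X→H = 8+4+6 = 18 → 18 days.
The longest path through R is only 15 days, so R has float 3.
The critical path is still S→X→H; finish is now 18 days.

18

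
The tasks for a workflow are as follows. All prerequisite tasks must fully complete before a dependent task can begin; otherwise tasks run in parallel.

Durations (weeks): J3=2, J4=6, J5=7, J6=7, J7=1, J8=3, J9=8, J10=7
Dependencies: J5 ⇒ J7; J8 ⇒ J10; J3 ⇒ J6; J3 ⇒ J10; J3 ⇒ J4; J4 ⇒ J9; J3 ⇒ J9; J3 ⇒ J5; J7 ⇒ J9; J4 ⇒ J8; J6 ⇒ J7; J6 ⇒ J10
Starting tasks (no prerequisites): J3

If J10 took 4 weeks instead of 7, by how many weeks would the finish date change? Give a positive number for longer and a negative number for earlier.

0

The binding path is J3→J4→J8→J10 = 2+6+3+7 = 18; finish at 18 weeks.
J10 is on the critical path; changing it to 4 makes that path 15 weeks.
The binding chain switches to J3→J5→J7→J9 = 2+7+1+8 = 18; finish 18 weeks.
Change in finish: 18 − 18 = +0 weeks.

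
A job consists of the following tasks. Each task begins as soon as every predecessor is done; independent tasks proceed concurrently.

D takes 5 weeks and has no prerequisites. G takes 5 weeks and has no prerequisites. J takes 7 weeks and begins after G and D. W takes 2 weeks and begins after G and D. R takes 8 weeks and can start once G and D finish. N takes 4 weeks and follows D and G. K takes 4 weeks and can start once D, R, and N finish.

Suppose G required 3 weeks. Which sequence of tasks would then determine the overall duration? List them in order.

Actual critical path: G→R→K = 5+8+4 = 17 ⇒ 17 weeks.
G is on the critical path; changing it to 3 makes that path 15 weeks.
The binding chain switches to D→R→K = 5+8+4 = 17; finish 17 weeks.

D, R, K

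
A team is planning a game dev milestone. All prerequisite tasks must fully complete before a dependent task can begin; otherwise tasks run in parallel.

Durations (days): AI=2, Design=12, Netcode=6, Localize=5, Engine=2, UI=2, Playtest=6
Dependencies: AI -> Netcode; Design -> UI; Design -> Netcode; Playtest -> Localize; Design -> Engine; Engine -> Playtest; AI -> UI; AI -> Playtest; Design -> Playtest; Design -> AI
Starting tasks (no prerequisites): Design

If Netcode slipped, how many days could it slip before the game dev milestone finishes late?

5

The longest chain is Design→Engine→Playtest→Localize = 12+2+6+5 = 25; overall finish 25 days.
Netcode finishes as early as 20 and must finish by 25.
Slack of Netcode = 19 − 14 = 5 days.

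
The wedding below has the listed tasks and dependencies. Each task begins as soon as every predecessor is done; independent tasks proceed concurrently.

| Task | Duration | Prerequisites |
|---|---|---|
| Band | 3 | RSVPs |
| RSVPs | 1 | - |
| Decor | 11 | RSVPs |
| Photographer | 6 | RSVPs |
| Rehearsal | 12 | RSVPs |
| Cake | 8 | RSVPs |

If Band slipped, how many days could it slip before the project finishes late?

9

RSVPs→Rehearsal = 1+12 = 13 sets the makespan at 13 days.
The longest chain containing Band totals 4 days.
Float = 13 − 4 = 9.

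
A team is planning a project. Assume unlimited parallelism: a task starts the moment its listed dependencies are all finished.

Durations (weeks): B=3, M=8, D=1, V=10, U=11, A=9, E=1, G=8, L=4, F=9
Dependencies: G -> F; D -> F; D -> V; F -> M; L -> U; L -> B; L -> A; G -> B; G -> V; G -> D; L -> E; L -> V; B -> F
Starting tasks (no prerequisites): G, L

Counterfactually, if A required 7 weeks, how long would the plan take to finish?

Baseline: G→B→F→M = 8+3+9+8 = 28 → 28 weeks.
The longest path through A is only 13 weeks, so A has float 15.
No other chain overtakes it, so the finish is 28 weeks.

28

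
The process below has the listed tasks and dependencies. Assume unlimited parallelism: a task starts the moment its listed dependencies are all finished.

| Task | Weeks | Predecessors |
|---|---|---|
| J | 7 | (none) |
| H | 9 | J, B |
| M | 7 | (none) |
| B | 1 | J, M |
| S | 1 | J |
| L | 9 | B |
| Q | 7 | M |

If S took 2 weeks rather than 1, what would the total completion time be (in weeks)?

17

As given, the longest chain is J→B→H = 7+1+9 = 17, so the finish is 17 weeks.
S is off the critical path — its longest chain is 8 weeks, giving 9 of slack.
The critical path is still J→B→H; finish is now 17 weeks.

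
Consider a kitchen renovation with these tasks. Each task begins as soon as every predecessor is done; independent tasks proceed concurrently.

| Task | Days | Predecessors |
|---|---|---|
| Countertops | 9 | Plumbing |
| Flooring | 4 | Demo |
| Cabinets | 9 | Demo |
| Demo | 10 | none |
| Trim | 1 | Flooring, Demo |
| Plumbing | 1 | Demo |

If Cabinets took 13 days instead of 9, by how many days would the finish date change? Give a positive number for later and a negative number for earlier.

3

Actual critical path: Demo→Plumbing→Countertops = 10+1+9 = 20 ⇒ 20 days.
The longest path through Cabinets is only 19 days, so Cabinets has float 1.
New critical path: Demo→Cabinets = 10+13 = 23 ⇒ 23 days.
Change in finish: 23 − 20 = +3 days.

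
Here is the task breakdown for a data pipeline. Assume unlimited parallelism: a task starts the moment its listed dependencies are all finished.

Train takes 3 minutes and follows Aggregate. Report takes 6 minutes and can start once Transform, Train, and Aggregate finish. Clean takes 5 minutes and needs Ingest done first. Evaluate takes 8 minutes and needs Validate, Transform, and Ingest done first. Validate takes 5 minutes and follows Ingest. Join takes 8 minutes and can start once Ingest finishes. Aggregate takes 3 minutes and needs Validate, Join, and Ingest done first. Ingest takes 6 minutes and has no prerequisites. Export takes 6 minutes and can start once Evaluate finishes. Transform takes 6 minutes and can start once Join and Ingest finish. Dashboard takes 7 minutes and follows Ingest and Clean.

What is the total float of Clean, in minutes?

16

Ingest→Join→Transform→Evaluate→Export = 6+8+6+8+6 = 34 sets the makespan at 34 minutes.
The longest chain containing Clean totals 18 minutes.
Float = 34 − 18 = 16.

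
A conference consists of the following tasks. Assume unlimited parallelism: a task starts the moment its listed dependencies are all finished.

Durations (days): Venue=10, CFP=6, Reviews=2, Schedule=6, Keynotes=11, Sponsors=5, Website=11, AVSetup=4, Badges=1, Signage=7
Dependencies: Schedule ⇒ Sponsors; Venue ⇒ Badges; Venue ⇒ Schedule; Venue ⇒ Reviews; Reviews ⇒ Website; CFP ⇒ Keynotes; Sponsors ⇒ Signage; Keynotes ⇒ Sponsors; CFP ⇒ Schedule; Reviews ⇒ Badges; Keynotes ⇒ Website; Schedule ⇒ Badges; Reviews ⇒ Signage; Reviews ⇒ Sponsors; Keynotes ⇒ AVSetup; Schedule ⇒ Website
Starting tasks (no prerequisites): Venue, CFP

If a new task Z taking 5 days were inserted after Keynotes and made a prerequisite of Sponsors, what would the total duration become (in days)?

Originally the conference takes 29 days.
With Z inserted, Sponsors now waits for max(Schedule, Reviews, Keynotes, Z).
New critical path: CFP→Keynotes→Z→Sponsors→Signage = 6+11+5+5+7 = 34 ⇒ 34 days.

34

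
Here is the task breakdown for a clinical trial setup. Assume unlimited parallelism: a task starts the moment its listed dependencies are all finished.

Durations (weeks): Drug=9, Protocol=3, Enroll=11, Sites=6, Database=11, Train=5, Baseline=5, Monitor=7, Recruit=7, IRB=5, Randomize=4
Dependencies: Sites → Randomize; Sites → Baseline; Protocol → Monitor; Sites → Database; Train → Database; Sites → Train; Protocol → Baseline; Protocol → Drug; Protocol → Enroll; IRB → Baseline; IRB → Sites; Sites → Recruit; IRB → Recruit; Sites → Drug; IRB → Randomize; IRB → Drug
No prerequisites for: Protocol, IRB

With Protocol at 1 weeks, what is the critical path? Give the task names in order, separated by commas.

IRB, Sites, Train, Database

Actual critical path: IRB→Sites→Train→Database = 5+6+5+11 = 27 ⇒ 27 weeks.
Protocol has 13 weeks of float (longest path through it is 14).
That remains the longest chain; total 27 weeks.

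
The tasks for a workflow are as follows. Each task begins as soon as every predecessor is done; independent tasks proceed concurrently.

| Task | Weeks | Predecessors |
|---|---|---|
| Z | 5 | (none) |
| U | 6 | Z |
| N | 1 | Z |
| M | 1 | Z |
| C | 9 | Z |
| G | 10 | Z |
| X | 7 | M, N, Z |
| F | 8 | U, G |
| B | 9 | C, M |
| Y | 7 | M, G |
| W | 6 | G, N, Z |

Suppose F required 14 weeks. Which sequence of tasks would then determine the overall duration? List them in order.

As given, the longest chain is Z→G→F = 5+10+8 = 23, so the finish is 23 weeks.
Since F is critical, the +6 change carries straight to that chain (now 29 weeks).
That remains the longest chain; total 29 weeks.

Z, G, F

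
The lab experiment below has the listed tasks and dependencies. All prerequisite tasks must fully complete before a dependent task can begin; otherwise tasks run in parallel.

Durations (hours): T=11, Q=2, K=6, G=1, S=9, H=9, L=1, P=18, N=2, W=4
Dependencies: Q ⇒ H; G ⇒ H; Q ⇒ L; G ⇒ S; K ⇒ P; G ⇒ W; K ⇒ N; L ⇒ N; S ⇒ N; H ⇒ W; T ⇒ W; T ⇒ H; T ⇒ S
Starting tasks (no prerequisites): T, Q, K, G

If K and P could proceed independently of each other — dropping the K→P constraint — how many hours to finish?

24

With the dependency in place, T→H→W = 11+9+4 = 24 sets the finish at 24 hours.
Without K→P, P's earliest start moves from 6 to 0.
The longest chain is now T→H→W = 11+9+4 = 24, so the schedule takes 24 hours.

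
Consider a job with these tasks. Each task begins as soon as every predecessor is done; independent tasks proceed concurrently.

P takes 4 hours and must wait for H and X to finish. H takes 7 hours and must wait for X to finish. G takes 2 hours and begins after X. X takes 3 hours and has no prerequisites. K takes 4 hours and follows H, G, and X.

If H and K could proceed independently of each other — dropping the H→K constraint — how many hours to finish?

Original critical path: X→H→P = 3+7+4 = 14 ⇒ 14 hours.
Without H→K, K's earliest start moves from 10 to 5.
After: X→H→P = 3+7+4 = 14 → 14 hours.

14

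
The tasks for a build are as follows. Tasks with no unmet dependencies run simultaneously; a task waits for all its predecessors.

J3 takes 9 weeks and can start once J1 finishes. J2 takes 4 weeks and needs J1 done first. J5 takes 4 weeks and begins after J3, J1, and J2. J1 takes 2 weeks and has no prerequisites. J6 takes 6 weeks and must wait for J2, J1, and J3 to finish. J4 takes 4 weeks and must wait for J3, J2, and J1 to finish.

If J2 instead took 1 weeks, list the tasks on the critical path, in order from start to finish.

Actual critical path: J1→J3→J6 = 2+9+6 = 17 ⇒ 17 weeks.
J2 has 5 weeks of float (longest path through it is 12).
No other chain overtakes it, so the finish is 17 weeks.

J1, J3, J6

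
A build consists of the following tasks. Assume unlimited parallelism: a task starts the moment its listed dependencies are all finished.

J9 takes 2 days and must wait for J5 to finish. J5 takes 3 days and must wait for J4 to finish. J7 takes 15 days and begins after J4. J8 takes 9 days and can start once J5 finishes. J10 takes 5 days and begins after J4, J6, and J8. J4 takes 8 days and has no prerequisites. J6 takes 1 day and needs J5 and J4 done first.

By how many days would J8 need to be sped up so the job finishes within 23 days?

Current finish: 25 days; target: 23.
J8 is on every critical path, so each day cut from J8 cuts the finish by one (this holds down to a finish of 23).
Need 25 − 23 = 2 days off J8 → J8 becomes 7 days, finish becomes 23.

2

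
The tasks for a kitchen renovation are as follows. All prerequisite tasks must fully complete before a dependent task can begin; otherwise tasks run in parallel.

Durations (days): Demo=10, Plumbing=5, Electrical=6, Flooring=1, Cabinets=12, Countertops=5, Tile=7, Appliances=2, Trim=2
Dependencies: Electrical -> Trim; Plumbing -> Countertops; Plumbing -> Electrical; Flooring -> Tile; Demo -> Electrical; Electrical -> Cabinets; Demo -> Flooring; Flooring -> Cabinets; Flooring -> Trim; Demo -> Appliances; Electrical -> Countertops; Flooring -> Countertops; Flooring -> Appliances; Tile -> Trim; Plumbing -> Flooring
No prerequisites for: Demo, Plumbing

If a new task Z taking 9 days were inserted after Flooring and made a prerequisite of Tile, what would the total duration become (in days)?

Originally the plan takes 28 days.
With Z inserted, Tile now waits for max(Flooring, Z).
New critical path: Demo→Flooring→Z→Tile→Trim = 10+1+9+7+2 = 29 ⇒ 29 days.

29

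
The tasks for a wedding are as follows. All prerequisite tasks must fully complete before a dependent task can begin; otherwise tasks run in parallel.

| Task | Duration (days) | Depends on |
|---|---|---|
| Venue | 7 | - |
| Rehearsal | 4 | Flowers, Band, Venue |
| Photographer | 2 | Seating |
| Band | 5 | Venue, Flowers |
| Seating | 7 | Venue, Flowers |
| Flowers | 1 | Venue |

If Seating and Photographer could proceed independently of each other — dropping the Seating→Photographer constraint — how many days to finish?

With the dependency in place, Venue→Flowers→Band→Rehearsal = 7+1+5+4 = 17 sets the finish at 17 days.
Without Seating→Photographer, Photographer's earliest start moves from 15 to 0.
New critical path: Venue→Flowers→Band→Rehearsal = 7+1+5+4 = 17 ⇒ 17 days.

17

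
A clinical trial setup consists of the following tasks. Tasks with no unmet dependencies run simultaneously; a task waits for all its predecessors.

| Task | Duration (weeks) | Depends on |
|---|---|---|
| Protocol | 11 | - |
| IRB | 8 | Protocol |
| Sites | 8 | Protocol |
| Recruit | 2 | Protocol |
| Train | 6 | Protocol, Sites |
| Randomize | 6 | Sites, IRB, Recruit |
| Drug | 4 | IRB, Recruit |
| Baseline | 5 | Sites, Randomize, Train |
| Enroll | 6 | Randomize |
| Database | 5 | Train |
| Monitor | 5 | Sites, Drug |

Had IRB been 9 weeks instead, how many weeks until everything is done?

32

Actual critical path: Protocol→IRB→Randomize→Enroll = 11+8+6+6 = 31 ⇒ 31 weeks.
IRB lies on that path, so at 9 weeks the path becomes 32 weeks.
No other chain overtakes it, so the finish is 32 weeks.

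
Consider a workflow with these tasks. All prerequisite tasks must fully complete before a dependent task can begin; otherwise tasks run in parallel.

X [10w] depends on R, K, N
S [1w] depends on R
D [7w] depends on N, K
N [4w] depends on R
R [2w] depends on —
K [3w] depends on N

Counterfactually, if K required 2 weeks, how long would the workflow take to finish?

Critical path before the change: R→N→K→X = 2+4+3+10 = 19 giving 19 weeks.
K lies on that path, so at 2 weeks the path becomes 18 weeks.
No other chain overtakes it, so the finish is 18 weeks.

18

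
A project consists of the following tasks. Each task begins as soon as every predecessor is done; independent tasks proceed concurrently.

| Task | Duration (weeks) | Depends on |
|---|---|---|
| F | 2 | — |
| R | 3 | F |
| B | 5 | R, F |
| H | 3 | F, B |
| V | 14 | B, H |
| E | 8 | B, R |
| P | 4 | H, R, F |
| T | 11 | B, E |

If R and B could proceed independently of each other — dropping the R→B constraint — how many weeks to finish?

With the dependency in place, F→R→B→E→T = 2+3+5+8+11 = 29 sets the finish at 29 weeks.
Without R→B, B's earliest start moves from 5 to 2.
The longest chain is now F→B→E→T = 2+5+8+11 = 26, so the job takes 26 weeks.

26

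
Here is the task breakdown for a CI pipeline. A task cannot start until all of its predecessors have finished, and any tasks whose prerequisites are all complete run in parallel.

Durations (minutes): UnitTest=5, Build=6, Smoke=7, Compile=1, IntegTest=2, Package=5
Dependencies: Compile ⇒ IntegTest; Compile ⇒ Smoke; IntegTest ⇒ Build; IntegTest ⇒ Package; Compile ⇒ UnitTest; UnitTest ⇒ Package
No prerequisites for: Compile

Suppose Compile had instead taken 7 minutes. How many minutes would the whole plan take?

Critical path before the change: Compile→UnitTest→Package = 1+5+5 = 11 giving 11 minutes.
Since Compile is critical, the +6 change carries straight to that chain (now 17 minutes).
No other chain overtakes it, so the finish is 17 minutes.

17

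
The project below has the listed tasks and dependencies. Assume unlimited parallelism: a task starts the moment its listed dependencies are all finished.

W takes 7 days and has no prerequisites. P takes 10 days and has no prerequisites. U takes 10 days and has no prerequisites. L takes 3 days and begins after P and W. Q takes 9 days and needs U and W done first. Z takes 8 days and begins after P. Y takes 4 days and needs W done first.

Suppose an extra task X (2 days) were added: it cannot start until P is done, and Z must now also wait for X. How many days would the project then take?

Originally the project takes 19 days.
With X inserted, Z now waits for max(P, X).
New critical path: P→X→Z = 10+2+8 = 20 ⇒ 20 days.

20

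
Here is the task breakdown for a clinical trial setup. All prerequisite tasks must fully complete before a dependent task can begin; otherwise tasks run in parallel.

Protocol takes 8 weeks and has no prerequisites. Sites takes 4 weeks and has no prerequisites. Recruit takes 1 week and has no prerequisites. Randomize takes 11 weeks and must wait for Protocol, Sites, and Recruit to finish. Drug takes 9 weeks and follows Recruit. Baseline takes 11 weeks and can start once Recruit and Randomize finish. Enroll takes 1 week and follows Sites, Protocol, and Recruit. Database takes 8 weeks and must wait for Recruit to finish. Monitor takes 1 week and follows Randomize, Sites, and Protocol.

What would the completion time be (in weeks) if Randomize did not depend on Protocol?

26

With the dependency in place, Protocol→Randomize→Baseline = 8+11+11 = 30 sets the finish at 30 weeks.
Without Protocol→Randomize, Randomize's earliest start moves from 8 to 4.
New critical path: Sites→Randomize→Baseline = 4+11+11 = 26 ⇒ 26 weeks.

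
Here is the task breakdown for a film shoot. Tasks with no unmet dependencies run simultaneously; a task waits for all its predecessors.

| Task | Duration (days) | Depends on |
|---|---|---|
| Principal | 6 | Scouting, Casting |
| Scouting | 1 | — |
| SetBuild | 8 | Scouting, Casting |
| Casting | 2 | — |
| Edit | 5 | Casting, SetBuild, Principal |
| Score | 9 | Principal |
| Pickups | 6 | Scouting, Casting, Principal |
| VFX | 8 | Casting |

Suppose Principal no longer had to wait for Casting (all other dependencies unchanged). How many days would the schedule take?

16

With the dependency in place, Casting→Principal→Score = 2+6+9 = 17 sets the finish at 17 days.
Without Casting→Principal, Principal's earliest start moves from 2 to 1.
The longest chain is now Scouting→Principal→Score = 1+6+9 = 16, so the schedule takes 16 days.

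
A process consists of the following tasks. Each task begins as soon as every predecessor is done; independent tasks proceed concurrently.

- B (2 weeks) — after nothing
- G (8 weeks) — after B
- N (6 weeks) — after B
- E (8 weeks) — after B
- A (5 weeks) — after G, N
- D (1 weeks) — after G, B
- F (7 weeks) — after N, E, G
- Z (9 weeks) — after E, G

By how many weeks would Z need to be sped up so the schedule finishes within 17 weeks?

2

Current finish: 19 weeks; target: 17.
Z is on every critical path, so each week cut from Z cuts the finish by one (this holds down to a finish of 17).
Need 19 − 17 = 2 weeks off Z → Z becomes 7 weeks, finish becomes 17.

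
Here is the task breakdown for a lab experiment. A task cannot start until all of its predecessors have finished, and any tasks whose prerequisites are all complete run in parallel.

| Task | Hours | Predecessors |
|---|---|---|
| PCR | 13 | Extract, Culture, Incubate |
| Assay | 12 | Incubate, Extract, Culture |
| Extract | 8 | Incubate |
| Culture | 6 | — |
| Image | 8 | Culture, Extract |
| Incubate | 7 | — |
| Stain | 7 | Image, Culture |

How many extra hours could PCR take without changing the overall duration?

Incubate→Extract→Image→Stain = 7+8+8+7 = 30 sets the makespan at 30 hours.
The longest chain containing PCR totals 28 hours.
Slack of PCR = 17 − 15 = 2 hours.

2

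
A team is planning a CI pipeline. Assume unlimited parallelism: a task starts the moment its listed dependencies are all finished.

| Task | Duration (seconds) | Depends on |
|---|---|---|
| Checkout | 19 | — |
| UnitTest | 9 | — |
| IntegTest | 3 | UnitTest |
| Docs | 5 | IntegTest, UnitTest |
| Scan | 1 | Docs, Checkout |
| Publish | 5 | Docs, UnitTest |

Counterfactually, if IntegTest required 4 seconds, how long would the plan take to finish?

23

The binding path is UnitTest→IntegTest→Docs→Publish = 9+3+5+5 = 22; finish at 22 seconds.
IntegTest lies on that path, so at 4 seconds the path becomes 23 seconds.
That remains the longest chain; total 23 seconds.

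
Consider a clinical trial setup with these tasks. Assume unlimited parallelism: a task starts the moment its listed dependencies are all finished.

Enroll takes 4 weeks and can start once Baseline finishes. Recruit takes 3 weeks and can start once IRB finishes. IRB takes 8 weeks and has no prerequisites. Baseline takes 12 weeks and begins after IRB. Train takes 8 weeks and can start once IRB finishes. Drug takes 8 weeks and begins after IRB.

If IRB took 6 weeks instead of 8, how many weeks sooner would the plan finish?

The binding path is IRB→Baseline→Enroll = 8+12+4 = 24; finish at 24 weeks.
Since IRB is critical, the -2 change carries straight to that chain (now 22 weeks).
The critical path is still IRB→Baseline→Enroll; finish is now 22 weeks.
Change in finish: 22 − 24 = -2 weeks.

2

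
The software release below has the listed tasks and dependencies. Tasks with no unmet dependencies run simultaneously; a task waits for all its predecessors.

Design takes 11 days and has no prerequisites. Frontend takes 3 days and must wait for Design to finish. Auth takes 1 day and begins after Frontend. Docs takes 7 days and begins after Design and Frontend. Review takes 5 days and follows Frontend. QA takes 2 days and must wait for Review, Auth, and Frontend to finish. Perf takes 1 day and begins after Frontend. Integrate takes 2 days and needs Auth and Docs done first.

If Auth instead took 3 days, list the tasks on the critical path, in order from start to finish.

Design, Frontend, Docs, Integrate

Actual critical path: Design→Frontend→Docs→Integrate = 11+3+7+2 = 23 ⇒ 23 days.
The longest path through Auth is only 17 days, so Auth has float 6.
The critical path is still Design→Frontend→Docs→Integrate; finish is now 23 days.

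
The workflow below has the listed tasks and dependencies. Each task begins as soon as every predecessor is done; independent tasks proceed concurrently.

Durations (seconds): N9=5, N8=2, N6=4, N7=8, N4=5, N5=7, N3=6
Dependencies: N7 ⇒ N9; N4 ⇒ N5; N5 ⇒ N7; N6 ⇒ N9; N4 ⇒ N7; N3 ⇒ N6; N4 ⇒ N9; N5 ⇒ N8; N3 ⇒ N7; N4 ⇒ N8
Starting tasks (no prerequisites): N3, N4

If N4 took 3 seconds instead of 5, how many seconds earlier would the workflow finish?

Baseline: N4→N5→N7→N9 = 5+7+8+5 = 25 → 25 seconds.
Since N4 is critical, the -2 change carries straight to that chain (now 23 seconds).
No other chain overtakes it, so the finish is 23 seconds.
Change in finish: 23 − 25 = -2 seconds.

2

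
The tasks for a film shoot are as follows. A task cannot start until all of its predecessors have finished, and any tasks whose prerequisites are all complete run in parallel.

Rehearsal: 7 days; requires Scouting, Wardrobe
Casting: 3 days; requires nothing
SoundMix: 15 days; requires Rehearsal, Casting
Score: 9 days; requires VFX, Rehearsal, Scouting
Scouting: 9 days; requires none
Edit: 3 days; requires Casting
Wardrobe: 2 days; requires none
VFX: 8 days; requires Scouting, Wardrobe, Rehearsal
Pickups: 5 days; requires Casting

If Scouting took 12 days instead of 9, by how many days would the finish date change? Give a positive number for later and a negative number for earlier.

3

Critical path before the change: Scouting→Rehearsal→VFX→Score = 9+7+8+9 = 33 giving 33 days.
Scouting is on the critical path; changing it to 12 makes that path 36 days.
The critical path is still Scouting→Rehearsal→VFX→Score; finish is now 36 days.
Change in finish: 36 − 33 = +3 days.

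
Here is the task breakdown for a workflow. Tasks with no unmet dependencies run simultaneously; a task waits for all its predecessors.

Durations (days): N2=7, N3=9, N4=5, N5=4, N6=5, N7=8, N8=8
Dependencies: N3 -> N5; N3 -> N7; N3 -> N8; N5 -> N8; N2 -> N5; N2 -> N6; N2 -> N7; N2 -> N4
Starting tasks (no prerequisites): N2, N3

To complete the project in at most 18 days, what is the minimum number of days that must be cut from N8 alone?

Current finish: 21 days; target: 18.
N8 is on every critical path, so each day cut from N8 cuts the finish by one (this holds down to a finish of 17).
Need 21 − 18 = 3 days off N8 → N8 becomes 5 days, finish becomes 18.

3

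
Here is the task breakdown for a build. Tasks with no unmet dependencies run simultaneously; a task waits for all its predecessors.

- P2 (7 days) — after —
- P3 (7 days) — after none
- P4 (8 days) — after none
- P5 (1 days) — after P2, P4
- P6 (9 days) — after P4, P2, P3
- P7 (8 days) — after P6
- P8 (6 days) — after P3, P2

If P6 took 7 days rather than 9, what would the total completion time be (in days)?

The binding path is P4→P6→P7 = 8+9+8 = 25; finish at 25 days.
P6 lies on that path, so at 7 days the path becomes 23 days.
No other chain overtakes it, so the finish is 23 days.

23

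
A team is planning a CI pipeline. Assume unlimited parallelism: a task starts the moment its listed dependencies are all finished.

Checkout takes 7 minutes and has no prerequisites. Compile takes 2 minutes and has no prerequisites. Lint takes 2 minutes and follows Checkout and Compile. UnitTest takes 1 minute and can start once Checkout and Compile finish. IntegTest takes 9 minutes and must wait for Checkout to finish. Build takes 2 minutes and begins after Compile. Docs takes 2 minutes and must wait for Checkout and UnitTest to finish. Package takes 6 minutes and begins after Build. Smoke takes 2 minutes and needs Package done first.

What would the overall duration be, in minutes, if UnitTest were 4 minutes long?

16

Actual critical path: Checkout→IntegTest = 7+9 = 16 ⇒ 16 minutes.
The longest path through UnitTest is only 10 minutes, so UnitTest has float 6.
No other chain overtakes it, so the finish is 16 minutes.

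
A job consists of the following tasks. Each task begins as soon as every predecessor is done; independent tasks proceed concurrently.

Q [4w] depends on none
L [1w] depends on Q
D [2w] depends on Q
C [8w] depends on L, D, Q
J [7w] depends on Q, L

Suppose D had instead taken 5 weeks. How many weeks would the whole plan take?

17

Critical path before the change: Q→D→C = 4+2+8 = 14 giving 14 weeks.
D lies on that path, so at 5 weeks the path becomes 17 weeks.
That remains the longest chain; total 17 weeks.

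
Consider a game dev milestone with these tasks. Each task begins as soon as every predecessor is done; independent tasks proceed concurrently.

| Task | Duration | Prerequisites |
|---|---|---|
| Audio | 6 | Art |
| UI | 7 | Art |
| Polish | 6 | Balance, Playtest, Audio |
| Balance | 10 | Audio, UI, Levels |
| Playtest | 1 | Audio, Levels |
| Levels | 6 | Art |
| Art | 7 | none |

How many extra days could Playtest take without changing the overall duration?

10

Critical path: Art→UI→Balance→Polish = 7+7+10+6 = 30, so the finish is 30 days.
Playtest finishes as early as 14 and must finish by 24.
So Playtest can slip 24 − 14 = 10 days.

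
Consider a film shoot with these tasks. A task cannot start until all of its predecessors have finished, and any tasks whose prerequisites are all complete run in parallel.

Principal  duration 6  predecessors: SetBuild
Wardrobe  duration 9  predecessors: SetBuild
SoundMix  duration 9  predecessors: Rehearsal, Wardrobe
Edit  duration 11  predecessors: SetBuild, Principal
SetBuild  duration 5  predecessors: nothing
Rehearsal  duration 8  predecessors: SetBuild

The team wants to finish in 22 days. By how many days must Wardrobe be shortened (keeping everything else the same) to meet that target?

Current finish: 23 days; target: 22.
Wardrobe is on every critical path, so each day cut from Wardrobe cuts the finish by one (this holds down to a finish of 22).
Need 23 − 22 = 1 day off Wardrobe → Wardrobe becomes 8 days, finish becomes 22.

1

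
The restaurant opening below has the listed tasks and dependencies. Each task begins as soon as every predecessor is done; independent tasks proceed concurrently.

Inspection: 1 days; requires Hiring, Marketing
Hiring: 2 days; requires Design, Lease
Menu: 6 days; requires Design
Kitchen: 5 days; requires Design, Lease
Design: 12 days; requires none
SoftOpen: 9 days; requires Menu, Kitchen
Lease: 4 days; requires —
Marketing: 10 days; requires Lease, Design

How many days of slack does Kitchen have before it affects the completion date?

Design→Menu→SoftOpen = 12+6+9 = 27 sets the makespan at 27 days.
Kitchen finishes as early as 17 and must finish by 18.
Float = 27 − 26 = 1.

1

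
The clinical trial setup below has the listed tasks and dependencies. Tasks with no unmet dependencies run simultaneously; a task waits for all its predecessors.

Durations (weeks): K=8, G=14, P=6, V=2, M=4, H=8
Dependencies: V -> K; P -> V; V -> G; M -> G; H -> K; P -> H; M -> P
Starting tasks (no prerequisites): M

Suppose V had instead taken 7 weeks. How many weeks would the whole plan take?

31

As given, the longest chain is M→P→V→G = 4+6+2+14 = 26, so the finish is 26 weeks.
V is on the critical path; changing it to 7 makes that path 31 weeks.
That remains the longest chain; total 31 weeks.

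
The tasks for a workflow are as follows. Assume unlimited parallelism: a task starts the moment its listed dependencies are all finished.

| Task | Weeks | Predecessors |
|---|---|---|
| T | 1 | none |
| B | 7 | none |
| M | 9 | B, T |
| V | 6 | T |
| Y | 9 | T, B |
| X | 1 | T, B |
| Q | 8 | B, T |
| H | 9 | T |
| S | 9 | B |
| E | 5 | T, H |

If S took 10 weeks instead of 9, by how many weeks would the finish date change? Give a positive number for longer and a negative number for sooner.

1

As given, the longest chain is B→S = 7+9 = 16, so the finish is 16 weeks.
S lies on that path, so at 10 weeks the path becomes 17 weeks.
That remains the longest chain; total 17 weeks.
Change in finish: 17 − 16 = +1 weeks.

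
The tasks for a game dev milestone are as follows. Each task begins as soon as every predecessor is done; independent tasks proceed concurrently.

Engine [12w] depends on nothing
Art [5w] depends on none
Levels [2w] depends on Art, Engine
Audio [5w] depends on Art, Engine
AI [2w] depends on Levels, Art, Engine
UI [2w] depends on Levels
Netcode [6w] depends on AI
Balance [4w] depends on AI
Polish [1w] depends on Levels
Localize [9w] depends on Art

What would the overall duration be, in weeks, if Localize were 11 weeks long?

The binding path is Engine→Levels→AI→Netcode = 12+2+2+6 = 22; finish at 22 weeks.
Localize has 8 weeks of float (longest path through it is 14).
No other chain overtakes it, so the finish is 22 weeks.

22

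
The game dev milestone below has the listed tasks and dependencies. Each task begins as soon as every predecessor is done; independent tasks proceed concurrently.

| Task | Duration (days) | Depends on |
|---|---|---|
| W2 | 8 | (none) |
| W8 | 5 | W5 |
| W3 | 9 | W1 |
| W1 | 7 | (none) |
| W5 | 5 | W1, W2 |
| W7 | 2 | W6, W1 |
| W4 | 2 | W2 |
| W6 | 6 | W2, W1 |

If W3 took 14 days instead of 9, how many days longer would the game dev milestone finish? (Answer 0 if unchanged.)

Actual critical path: W2→W5→W8 = 8+5+5 = 18 ⇒ 18 days.
W3 has 2 days of float (longest path through it is 16).
New critical path: W1→W3 = 7+14 = 21 ⇒ 21 days.
Change in finish: 21 − 18 = +3 days.

3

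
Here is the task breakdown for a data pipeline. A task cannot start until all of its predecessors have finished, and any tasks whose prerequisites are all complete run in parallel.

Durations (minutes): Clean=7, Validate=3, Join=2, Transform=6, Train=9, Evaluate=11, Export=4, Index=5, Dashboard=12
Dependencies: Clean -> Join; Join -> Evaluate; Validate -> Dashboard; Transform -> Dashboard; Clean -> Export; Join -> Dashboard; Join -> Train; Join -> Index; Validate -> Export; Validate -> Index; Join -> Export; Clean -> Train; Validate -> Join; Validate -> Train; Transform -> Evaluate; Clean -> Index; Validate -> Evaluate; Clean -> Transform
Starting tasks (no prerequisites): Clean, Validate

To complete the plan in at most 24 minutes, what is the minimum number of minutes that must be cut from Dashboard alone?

1

Current finish: 25 minutes; target: 24.
Dashboard is on every critical path, so each minute cut from Dashboard cuts the finish by one (this holds down to a finish of 24).
Need 25 − 24 = 1 minute off Dashboard → Dashboard becomes 11 minutes, finish becomes 24.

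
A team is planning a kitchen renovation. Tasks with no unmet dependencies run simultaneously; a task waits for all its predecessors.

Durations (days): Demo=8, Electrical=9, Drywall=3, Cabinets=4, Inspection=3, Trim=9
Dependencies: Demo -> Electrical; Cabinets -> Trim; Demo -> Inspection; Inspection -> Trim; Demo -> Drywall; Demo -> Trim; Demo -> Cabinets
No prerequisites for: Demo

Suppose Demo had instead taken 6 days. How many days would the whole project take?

19

Critical path before the change: Demo→Cabinets→Trim = 8+4+9 = 21 giving 21 days.
Demo is on the critical path; changing it to 6 makes that path 19 days.
The critical path is still Demo→Cabinets→Trim; finish is now 19 days.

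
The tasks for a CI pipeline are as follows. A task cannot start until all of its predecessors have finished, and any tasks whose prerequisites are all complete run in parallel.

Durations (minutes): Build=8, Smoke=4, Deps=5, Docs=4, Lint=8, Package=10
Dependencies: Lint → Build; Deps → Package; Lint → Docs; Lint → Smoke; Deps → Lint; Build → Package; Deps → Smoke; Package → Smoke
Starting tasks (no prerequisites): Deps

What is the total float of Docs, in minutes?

18

The longest chain is Deps→Lint→Build→Package→Smoke = 5+8+8+10+4 = 35; overall finish 35 minutes.
Longest path through Docs: 17 minutes (earliest finish 17, latest finish 35).
Float = 35 − 17 = 18.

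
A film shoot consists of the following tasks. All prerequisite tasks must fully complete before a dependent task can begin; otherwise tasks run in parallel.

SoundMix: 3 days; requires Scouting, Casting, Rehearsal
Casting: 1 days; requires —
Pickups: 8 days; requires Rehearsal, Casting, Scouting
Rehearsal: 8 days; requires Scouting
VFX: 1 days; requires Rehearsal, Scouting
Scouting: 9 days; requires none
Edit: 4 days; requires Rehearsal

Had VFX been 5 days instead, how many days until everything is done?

25

Actual critical path: Scouting→Rehearsal→Pickups = 9+8+8 = 25 ⇒ 25 days.
VFX has 7 days of float (longest path through it is 18).
No other chain overtakes it, so the finish is 25 days.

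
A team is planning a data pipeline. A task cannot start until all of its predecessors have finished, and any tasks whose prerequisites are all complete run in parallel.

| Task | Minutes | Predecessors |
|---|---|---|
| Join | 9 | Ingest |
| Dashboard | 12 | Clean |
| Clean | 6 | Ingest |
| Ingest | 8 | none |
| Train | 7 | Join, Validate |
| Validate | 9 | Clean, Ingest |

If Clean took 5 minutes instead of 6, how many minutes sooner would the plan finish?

Baseline: Ingest→Clean→Validate→Train = 8+6+9+7 = 30 → 30 minutes.
Clean lies on that path, so at 5 minutes the path becomes 29 minutes.
The critical path is still Ingest→Clean→Validate→Train; finish is now 29 minutes.
Change in finish: 29 − 30 = -1 minutes.

1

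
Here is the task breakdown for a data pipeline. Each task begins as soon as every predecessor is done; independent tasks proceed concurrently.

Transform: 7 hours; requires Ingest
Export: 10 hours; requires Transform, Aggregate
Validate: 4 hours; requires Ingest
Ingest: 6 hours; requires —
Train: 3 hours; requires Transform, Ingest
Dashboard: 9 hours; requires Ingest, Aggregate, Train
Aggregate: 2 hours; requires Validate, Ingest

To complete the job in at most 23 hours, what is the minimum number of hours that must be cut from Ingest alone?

2

Current finish: 25 hours; target: 23.
Ingest is on every critical path, so each hour cut from Ingest cuts the finish by one (this holds down to a finish of 20).
Need 25 − 23 = 2 hours off Ingest → Ingest becomes 4 hours, finish becomes 23.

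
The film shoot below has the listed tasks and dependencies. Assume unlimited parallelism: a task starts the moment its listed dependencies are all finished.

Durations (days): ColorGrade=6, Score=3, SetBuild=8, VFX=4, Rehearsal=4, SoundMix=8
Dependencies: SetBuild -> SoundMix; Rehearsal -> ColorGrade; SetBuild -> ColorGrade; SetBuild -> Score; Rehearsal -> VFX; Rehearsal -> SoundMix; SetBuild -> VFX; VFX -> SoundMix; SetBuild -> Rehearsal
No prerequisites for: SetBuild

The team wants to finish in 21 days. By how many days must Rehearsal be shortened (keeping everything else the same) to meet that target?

3

Current finish: 24 days; target: 21.
Rehearsal is on every critical path, so each day cut from Rehearsal cuts the finish by one (this holds down to a finish of 21).
Need 24 − 21 = 3 days off Rehearsal → Rehearsal becomes 1 day, finish becomes 21.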